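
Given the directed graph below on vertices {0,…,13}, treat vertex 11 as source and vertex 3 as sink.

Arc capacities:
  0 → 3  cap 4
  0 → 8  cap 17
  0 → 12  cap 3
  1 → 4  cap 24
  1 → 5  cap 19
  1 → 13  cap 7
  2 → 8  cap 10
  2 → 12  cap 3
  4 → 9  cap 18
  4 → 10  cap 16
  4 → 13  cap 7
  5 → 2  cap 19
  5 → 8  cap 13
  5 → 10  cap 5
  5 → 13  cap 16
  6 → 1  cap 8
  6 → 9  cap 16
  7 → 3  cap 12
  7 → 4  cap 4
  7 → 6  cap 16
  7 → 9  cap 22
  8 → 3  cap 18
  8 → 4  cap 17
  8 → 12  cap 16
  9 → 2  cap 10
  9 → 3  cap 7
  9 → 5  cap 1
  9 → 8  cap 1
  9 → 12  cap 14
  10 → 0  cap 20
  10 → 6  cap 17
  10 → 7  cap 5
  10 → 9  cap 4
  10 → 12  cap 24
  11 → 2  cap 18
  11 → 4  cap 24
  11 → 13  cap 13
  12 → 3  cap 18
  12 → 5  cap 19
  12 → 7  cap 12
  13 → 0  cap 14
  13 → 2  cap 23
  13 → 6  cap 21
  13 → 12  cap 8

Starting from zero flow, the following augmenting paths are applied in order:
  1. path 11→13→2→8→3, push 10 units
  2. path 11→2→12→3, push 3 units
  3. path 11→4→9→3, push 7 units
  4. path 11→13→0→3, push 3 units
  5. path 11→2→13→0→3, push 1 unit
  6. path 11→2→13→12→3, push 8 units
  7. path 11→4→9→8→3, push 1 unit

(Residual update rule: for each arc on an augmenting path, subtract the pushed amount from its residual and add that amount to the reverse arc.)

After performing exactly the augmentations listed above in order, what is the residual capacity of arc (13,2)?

Residual capacity of (13,2): 22

after path 1 (11→13→2→8→3, push 10): res(13,2)=13
after path 2 (11→2→12→3, push 3): res(13,2)=13
after path 3 (11→4→9→3, push 7): res(13,2)=13
after path 4 (11→13→0→3, push 3): res(13,2)=13
after path 5 (11→2→13→0→3, push 1): res(13,2)=14
after path 6 (11→2→13→12→3, push 8): res(13,2)=22
after path 7 (11→4→9→8→3, push 1): res(13,2)=22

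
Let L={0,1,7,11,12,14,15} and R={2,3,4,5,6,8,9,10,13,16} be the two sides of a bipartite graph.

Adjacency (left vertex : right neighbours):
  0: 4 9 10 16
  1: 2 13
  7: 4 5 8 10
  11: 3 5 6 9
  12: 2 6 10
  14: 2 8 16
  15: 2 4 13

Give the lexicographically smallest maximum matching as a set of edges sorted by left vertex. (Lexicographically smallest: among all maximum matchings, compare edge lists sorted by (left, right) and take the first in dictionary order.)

|M| = 7 (so the lex-smallest maximum matching has 7 edges)
process left vertices in ascending order; for each, take the smallest-labelled available neighbour that still permits 7 edges overall, or leave it unmatched if none does
lex-smallest matching: {0-4, 1-2, 7-5, 11-3, 12-6, 14-8, 15-13}

Lex-smallest maximum matching: {(0,4), (1,2), (7,5), (11,3), (12,6), (14,8), (15,13)}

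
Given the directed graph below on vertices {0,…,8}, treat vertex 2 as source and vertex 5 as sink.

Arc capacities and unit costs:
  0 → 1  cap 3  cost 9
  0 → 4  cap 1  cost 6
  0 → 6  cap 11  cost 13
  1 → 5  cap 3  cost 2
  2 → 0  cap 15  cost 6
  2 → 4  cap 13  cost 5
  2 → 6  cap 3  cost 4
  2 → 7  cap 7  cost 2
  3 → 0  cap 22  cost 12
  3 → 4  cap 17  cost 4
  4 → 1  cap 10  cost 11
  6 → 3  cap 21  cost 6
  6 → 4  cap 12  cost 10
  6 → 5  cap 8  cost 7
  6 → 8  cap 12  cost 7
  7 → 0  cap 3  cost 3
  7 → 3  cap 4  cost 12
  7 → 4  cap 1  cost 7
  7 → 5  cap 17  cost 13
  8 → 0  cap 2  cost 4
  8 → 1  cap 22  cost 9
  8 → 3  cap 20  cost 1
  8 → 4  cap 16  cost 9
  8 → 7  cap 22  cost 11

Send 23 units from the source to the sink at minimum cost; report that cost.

shortest-cost path #1: 2→6→5 push 3 @ unit cost 11 (adds 33)
shortest-cost path #2: 2→7→5 push 7 @ unit cost 15 (adds 105)
shortest-cost path #3: 2→0→1→5 push 3 @ unit cost 17 (adds 51)
shortest-cost path #4: 2→0→6→5 push 5 @ unit cost 26 (adds 130)
shortest-cost path #5: 2→0→6→8→7→5 push 5 @ unit cost 50 (adds 250)
total cost = 569

Minimum cost for 23 units: 569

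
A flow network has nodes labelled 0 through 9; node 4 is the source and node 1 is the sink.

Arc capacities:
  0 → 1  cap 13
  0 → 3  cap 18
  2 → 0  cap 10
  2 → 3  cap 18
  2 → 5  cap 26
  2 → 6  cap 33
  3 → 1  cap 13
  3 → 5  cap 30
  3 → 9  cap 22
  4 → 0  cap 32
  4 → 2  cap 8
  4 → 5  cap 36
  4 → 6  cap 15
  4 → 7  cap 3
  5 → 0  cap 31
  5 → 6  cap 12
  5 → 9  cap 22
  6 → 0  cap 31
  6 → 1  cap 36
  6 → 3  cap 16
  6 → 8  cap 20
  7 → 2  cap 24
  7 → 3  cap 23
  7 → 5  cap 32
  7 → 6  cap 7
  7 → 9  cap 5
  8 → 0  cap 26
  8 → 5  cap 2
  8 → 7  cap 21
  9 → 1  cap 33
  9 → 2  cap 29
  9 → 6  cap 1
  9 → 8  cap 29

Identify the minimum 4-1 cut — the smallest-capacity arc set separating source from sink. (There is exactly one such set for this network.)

augment #1: 4→0→1 push 13
augment #2: 4→6→1 push 15
augment #3: 4→0→3→1 push 13
augment #4: 4→2→6→1 push 8
augment #5: 4→5→6→1 push 12
augment #6: 4→5→9→1 push 22
augment #7: 4→7→6→1 push 1
augment #8: 4→7→9→1 push 2
augment #9: 4→0→3→9→1 push 5
max flow = 91; residual-reachable set from 4 gives S-side
cut edges (S→T): {(0,1), (0,3), (4,2), (4,6), (4,7), (5,6), (5,9)} total cap 91

Min-cut arcs: {(0,1), (0,3), (4,2), (4,6), (4,7), (5,6), (5,9)} (total capacity 91)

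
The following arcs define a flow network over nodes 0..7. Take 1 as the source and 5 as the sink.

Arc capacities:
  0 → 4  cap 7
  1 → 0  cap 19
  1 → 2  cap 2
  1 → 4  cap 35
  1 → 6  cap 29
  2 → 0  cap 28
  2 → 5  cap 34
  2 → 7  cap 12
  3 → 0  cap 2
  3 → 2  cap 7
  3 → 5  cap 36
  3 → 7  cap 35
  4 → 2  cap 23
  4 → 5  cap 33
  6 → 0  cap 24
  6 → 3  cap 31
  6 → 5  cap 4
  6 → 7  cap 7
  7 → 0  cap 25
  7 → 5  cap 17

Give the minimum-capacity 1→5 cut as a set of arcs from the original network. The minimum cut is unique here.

augment #1: 1→2→5 push 2
augment #2: 1→4→5 push 33
augment #3: 1→6→5 push 4
augment #4: 1→4→2→5 push 2
augment #5: 1→6→3→5 push 25
augment #6: 1→0→4→2→5 push 7
max flow = 73; residual-reachable set from 1 gives S-side
cut edges (S→T): {(0,4), (1,2), (1,4), (1,6)} total cap 73

Min-cut arcs: {(0,4), (1,2), (1,4), (1,6)} (total capacity 73)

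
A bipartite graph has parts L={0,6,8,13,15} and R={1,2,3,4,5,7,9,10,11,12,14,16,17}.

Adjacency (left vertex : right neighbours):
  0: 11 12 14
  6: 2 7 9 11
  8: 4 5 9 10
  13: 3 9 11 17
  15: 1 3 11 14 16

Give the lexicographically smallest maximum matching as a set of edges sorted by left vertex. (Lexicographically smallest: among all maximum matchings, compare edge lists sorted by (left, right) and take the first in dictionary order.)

|M| = 5 (so the lex-smallest maximum matching has 5 edges)
process left vertices in ascending order; for each, take the smallest-labelled available neighbour that still permits 5 edges overall, or leave it unmatched if none does
lex-smallest matching: {0-11, 6-2, 8-4, 13-3, 15-1}

Lex-smallest maximum matching: {(0,11), (6,2), (8,4), (13,3), (15,1)}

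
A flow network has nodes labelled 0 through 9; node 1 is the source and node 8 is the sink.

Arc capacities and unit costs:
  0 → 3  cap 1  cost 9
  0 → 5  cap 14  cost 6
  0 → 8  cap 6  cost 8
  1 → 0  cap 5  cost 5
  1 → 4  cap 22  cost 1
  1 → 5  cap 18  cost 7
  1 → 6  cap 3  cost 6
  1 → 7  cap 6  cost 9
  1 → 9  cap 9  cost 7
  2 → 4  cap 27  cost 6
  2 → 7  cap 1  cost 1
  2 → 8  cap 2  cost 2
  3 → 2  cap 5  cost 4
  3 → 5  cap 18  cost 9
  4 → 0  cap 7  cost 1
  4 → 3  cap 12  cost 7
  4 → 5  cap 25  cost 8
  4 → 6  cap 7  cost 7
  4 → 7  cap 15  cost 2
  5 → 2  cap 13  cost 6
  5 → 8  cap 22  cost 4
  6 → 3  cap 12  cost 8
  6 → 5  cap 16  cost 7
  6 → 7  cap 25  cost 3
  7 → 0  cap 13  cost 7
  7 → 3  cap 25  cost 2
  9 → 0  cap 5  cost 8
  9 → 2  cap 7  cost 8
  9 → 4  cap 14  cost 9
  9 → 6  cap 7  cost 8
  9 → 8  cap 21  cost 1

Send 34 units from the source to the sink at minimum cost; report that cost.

shortest-cost path #1: 1→9→8 push 9 @ unit cost 8 (adds 72)
shortest-cost path #2: 1→4→0→8 push 6 @ unit cost 10 (adds 60)
shortest-cost path #3: 1→5→8 push 18 @ unit cost 11 (adds 198)
shortest-cost path #4: 1→4→7→3→2→8 push 1 @ unit cost 11 (adds 11)
total cost = 341

Minimum cost for 34 units: 341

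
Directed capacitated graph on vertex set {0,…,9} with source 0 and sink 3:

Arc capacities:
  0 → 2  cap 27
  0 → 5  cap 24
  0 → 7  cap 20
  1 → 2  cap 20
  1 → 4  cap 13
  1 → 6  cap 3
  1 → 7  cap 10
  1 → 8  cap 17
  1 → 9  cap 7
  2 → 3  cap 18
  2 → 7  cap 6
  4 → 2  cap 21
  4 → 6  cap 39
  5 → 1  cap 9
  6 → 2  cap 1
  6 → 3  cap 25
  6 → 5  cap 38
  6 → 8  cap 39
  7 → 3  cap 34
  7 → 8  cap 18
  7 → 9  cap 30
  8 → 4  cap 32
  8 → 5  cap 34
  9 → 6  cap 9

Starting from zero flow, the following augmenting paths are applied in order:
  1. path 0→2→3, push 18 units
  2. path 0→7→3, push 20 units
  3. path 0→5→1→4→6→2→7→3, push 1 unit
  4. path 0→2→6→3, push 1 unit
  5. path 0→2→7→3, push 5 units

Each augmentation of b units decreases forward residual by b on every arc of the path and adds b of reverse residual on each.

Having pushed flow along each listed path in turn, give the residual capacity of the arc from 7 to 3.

after path 1 (0→2→3, push 18): res(7,3)=34
after path 2 (0→7→3, push 20): res(7,3)=14
after path 3 (0→5→1→4→6→2→7→3, push 1): res(7,3)=13
after path 4 (0→2→6→3, push 1): res(7,3)=13
after path 5 (0→2→7→3, push 5): res(7,3)=8

Residual capacity of (7,3): 8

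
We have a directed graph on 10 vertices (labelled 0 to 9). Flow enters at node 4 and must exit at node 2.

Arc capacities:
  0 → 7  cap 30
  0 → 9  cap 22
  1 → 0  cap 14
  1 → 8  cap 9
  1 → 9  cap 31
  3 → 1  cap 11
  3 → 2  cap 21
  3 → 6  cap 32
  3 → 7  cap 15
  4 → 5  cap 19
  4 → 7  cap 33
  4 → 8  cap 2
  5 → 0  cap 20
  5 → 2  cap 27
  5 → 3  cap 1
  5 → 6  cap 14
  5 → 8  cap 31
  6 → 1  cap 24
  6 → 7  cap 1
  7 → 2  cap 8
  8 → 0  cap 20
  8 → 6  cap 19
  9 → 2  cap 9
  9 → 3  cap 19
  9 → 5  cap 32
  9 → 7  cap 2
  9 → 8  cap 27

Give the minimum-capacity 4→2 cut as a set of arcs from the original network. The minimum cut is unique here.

Min-cut arcs: {(4,5), (4,8), (7,2)} (total capacity 29)

augment #1: 4→5→2 push 19
augment #2: 4→7→2 push 8
augment #3: 4→8→0→9→2 push 2
max flow = 29; residual-reachable set from 4 gives S-side
cut edges (S→T): {(4,5), (4,8), (7,2)} total cap 29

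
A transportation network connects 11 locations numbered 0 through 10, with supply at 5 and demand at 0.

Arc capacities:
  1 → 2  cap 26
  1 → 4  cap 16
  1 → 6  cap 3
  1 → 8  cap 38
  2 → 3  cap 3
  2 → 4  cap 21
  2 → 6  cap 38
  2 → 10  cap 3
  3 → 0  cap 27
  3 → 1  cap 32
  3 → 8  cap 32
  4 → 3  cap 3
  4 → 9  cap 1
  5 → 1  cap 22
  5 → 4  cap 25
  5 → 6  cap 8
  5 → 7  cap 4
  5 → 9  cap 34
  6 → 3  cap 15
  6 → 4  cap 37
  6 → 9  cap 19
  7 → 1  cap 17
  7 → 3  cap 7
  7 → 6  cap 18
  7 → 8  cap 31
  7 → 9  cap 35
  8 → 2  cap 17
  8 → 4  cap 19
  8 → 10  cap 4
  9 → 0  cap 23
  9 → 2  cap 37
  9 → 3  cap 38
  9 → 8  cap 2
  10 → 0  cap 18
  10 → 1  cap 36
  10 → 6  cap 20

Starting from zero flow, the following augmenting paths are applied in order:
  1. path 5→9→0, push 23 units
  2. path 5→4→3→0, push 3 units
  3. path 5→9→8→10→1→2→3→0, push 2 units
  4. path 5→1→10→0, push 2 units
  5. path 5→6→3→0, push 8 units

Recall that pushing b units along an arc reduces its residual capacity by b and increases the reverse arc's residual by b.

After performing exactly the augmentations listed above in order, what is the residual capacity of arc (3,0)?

after path 1 (5→9→0, push 23): res(3,0)=27
after path 2 (5→4→3→0, push 3): res(3,0)=24
after path 3 (5→9→8→10→1→2→3→0, push 2): res(3,0)=22
after path 4 (5→1→10→0, push 2): res(3,0)=22
after path 5 (5→6→3→0, push 8): res(3,0)=14

Residual capacity of (3,0): 14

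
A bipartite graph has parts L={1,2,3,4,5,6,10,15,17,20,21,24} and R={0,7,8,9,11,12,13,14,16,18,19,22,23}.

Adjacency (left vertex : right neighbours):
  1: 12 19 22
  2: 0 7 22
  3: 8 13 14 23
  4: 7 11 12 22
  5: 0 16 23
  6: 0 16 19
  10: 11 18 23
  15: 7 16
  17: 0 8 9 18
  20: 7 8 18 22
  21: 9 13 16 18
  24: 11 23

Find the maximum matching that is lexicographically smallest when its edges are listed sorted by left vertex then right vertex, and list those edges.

Lex-smallest maximum matching: {(1,12), (2,0), (3,8), (4,7), (5,23), (6,19), (10,18), (15,16), (17,9), (20,22), (21,13), (24,11)}

|M| = 12 (so the lex-smallest maximum matching has 12 edges)
process left vertices in ascending order; for each, take the smallest-labelled available neighbour that still permits 12 edges overall, or leave it unmatched if none does
lex-smallest matching: {1-12, 2-0, 3-8, 4-7, 5-23, 6-19, 10-18, 15-16, 17-9, 20-22, 21-13, 24-11}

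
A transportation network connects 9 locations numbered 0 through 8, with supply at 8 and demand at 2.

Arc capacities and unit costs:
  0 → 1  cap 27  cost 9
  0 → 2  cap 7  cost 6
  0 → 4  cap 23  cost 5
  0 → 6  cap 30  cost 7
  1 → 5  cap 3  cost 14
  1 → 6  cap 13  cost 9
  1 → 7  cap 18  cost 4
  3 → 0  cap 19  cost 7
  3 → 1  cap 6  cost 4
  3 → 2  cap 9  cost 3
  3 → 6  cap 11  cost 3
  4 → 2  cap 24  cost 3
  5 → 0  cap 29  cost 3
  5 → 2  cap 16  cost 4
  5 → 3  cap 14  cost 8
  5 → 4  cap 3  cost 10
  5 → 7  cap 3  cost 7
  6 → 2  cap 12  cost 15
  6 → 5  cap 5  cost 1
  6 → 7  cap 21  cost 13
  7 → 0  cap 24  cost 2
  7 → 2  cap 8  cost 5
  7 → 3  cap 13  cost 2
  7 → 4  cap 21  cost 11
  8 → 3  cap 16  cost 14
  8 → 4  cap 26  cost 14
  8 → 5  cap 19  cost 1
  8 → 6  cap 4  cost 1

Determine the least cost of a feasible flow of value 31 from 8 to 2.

shortest-cost path #1: 8→5→2 push 16 @ unit cost 5 (adds 80)
shortest-cost path #2: 8→5→0→2 push 3 @ unit cost 10 (adds 30)
shortest-cost path #3: 8→6→5→0→2 push 4 @ unit cost 11 (adds 44)
shortest-cost path #4: 8→3→2 push 8 @ unit cost 17 (adds 136)
total cost = 290

Minimum cost for 31 units: 290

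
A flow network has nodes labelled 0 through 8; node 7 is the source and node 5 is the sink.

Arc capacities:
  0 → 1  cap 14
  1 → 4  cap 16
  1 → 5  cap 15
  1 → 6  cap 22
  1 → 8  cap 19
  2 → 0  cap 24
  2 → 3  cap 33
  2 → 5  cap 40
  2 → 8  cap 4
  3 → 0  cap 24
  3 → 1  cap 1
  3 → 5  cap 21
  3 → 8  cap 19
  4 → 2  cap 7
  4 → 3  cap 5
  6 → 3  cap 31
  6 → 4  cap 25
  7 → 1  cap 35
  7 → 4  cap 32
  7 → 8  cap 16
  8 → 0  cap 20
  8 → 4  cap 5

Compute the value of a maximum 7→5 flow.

Maximum flow value: 43

augment #1: 7→1→5 bottleneck 15, total now 15
augment #2: 7→4→2→5 bottleneck 7, total now 22
augment #3: 7→4→3→5 bottleneck 5, total now 27
augment #4: 7→1→6→3→5 bottleneck 16, total now 43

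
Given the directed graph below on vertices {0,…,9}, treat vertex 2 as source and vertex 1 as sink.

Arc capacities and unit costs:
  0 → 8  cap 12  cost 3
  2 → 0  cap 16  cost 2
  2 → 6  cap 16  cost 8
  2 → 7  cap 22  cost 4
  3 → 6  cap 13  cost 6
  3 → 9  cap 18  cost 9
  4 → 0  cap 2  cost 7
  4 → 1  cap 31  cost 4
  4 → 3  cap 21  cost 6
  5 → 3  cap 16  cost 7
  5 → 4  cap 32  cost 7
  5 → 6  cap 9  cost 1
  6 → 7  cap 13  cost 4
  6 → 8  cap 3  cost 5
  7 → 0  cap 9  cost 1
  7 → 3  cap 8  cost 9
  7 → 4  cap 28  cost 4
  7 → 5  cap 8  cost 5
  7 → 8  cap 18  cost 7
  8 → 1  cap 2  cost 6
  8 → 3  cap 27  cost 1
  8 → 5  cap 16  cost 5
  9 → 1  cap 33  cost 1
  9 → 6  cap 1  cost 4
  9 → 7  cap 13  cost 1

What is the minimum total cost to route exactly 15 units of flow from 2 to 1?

shortest-cost path #1: 2→0→8→1 push 2 @ unit cost 11 (adds 22)
shortest-cost path #2: 2→7→4→1 push 13 @ unit cost 12 (adds 156)
total cost = 178

Minimum cost for 15 units: 178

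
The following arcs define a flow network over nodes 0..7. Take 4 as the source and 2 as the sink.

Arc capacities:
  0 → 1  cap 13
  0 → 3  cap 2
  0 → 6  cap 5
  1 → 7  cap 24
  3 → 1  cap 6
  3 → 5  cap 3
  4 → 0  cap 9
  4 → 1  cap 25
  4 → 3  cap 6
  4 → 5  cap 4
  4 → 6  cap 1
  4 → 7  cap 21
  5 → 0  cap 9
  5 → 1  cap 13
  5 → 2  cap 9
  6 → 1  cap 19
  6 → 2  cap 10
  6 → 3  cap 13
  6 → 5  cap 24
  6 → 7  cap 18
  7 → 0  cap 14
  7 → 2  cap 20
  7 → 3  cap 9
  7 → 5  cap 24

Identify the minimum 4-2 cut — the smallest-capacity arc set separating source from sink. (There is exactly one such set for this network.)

augment #1: 4→5→2 push 4
augment #2: 4→6→2 push 1
augment #3: 4→7→2 push 20
augment #4: 4→0→6→2 push 5
augment #5: 4→3→5→2 push 3
augment #6: 4→7→5→2 push 1
augment #7: 4→1→7→5→2 push 1
max flow = 35; residual-reachable set from 4 gives S-side
cut edges (S→T): {(0,6), (4,6), (5,2), (7,2)} total cap 35

Min-cut arcs: {(0,6), (4,6), (5,2), (7,2)} (total capacity 35)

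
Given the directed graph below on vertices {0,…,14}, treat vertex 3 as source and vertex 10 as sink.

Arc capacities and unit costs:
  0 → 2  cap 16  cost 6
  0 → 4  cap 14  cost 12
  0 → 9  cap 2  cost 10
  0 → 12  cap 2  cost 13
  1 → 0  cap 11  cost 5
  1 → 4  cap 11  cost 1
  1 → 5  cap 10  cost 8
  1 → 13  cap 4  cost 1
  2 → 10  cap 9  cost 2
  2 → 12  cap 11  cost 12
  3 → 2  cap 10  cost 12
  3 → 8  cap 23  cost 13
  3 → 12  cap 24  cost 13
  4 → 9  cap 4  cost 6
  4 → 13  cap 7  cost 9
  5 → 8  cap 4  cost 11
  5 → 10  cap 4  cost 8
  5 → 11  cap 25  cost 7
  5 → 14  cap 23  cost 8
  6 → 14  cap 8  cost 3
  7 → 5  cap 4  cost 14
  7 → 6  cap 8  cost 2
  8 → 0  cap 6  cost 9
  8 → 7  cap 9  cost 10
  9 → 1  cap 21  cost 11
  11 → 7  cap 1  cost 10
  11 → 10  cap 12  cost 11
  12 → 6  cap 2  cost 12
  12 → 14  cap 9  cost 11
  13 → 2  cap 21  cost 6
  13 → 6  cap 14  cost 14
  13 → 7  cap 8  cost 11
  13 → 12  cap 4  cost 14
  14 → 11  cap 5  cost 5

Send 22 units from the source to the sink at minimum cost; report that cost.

shortest-cost path #1: 3→2→10 push 9 @ unit cost 14 (adds 126)
shortest-cost path #2: 3→12→14→11→10 push 5 @ unit cost 40 (adds 200)
shortest-cost path #3: 3→8→7→5→10 push 4 @ unit cost 45 (adds 180)
shortest-cost path #4: 3→8→0→9→1→5→11→10 push 2 @ unit cost 69 (adds 138)
shortest-cost path #5: 3→8→0→4→9→1→5→11→10 push 2 @ unit cost 77 (adds 154)
total cost = 798

Minimum cost for 22 units: 798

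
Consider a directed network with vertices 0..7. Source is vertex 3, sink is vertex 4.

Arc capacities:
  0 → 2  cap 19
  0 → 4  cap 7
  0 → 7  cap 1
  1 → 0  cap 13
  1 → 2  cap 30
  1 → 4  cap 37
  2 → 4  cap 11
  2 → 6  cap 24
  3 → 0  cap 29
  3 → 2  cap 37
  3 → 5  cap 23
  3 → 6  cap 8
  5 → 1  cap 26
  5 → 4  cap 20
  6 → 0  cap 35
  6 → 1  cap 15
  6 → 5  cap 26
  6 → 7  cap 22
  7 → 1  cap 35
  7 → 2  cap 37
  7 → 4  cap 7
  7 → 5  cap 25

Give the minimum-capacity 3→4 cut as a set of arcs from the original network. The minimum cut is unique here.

Min-cut arcs: {(0,4), (0,7), (2,4), (2,6), (3,5), (3,6)} (total capacity 74)

augment #1: 3→0→4 push 7
augment #2: 3→2→4 push 11
augment #3: 3→5→4 push 20
augment #4: 3→0→7→4 push 1
augment #5: 3→5→1→4 push 3
augment #6: 3→6→1→4 push 8
augment #7: 3→2→6→1→4 push 7
augment #8: 3→2→6→7→4 push 6
augment #9: 3→2→6→5→1→4 push 11
max flow = 74; residual-reachable set from 3 gives S-side
cut edges (S→T): {(0,4), (0,7), (2,4), (2,6), (3,5), (3,6)} total cap 74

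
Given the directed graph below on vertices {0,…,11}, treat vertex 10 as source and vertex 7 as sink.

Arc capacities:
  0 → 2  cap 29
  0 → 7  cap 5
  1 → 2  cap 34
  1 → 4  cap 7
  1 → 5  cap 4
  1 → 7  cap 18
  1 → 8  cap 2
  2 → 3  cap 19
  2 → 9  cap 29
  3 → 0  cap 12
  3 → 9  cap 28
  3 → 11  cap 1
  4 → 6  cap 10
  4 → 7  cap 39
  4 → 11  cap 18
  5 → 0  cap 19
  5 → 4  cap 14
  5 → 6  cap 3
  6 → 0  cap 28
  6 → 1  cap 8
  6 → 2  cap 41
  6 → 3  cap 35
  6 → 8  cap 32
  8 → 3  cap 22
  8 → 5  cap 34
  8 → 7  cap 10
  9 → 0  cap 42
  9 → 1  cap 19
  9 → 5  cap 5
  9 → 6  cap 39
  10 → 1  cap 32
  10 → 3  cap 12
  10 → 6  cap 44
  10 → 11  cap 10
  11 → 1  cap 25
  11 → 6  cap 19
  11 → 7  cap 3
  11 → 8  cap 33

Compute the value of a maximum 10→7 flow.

Maximum flow value: 57

augment #1: 10→1→7 bottleneck 18, total now 18
augment #2: 10→11→7 bottleneck 3, total now 21
augment #3: 10→1→4→7 bottleneck 7, total now 28
augment #4: 10→1→8→7 bottleneck 2, total now 30
augment #5: 10→3→0→7 bottleneck 5, total now 35
augment #6: 10→6→8→7 bottleneck 8, total now 43
augment #7: 10→1→5→4→7 bottleneck 4, total now 47
augment #8: 10→3→9→5→4→7 bottleneck 5, total now 52
augment #9: 10→6→8→5→4→7 bottleneck 5, total now 57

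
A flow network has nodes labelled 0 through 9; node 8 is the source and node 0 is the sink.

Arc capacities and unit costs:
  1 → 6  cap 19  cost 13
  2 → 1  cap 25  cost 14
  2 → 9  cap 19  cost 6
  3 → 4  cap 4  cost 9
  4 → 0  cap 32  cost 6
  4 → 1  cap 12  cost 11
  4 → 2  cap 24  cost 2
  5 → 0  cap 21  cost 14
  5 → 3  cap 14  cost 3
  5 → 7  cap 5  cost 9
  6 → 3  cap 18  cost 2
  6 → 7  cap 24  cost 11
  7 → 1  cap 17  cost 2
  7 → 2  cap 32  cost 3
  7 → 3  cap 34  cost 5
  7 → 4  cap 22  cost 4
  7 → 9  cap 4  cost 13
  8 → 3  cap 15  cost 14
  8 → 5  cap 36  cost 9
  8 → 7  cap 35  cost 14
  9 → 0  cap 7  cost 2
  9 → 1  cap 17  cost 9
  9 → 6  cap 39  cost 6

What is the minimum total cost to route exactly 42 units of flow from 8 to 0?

shortest-cost path #1: 8→5→0 push 21 @ unit cost 23 (adds 483)
shortest-cost path #2: 8→7→4→0 push 21 @ unit cost 24 (adds 504)
total cost = 987

Minimum cost for 42 units: 987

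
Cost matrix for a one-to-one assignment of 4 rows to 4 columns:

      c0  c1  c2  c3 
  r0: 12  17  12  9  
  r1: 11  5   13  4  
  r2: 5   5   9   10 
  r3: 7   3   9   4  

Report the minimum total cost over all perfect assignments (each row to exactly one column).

optimal assignment: row0→col2 (cost 12), row1→col3 (cost 4), row2→col0 (cost 5), row3→col1 (cost 3)
total = 12 + 4 + 5 + 3 = 24

Minimum assignment cost: 24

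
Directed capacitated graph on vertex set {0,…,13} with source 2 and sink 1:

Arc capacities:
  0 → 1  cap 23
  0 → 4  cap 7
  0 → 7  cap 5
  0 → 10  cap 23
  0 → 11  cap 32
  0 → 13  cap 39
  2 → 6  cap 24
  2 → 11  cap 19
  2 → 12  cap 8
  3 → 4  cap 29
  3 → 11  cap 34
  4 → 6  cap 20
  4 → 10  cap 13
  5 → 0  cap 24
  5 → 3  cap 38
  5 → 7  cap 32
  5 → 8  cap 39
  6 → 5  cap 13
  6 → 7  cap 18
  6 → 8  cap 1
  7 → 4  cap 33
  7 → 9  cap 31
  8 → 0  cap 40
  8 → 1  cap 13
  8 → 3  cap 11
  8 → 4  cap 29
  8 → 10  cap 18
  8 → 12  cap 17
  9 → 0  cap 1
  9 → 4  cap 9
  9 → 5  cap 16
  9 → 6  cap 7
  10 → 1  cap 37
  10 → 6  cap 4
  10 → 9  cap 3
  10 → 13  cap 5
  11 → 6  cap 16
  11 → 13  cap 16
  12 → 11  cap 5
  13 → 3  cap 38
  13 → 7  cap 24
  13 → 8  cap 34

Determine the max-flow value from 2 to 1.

augment #1: 2→6→8→1 bottleneck 1, total now 1
augment #2: 2→6→5→0→1 bottleneck 13, total now 14
augment #3: 2→11→13→8→1 bottleneck 12, total now 26
augment #4: 2→6→7→4→10→1 bottleneck 10, total now 36
augment #5: 2→11→13→8→0→1 bottleneck 4, total now 40
augment #6: 2→11→6→7→4→10→1 bottleneck 3, total now 43
augment #7: 2→12→11→6→7→9→0→1 bottleneck 1, total now 44
augment #8: 2→12→11→6→7→9→5→0→1 bottleneck 4, total now 48

Maximum flow value: 48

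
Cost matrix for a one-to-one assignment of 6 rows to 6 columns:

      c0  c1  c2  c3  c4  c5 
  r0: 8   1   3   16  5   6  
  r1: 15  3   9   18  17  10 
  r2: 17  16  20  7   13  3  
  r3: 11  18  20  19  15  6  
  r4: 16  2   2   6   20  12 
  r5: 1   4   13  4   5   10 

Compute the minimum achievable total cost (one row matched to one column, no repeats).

Minimum assignment cost: 24

optimal assignment: row0→col4 (cost 5), row1→col1 (cost 3), row2→col3 (cost 7), row3→col5 (cost 6), row4→col2 (cost 2), row5→col0 (cost 1)
total = 5 + 3 + 7 + 6 + 2 + 1 = 24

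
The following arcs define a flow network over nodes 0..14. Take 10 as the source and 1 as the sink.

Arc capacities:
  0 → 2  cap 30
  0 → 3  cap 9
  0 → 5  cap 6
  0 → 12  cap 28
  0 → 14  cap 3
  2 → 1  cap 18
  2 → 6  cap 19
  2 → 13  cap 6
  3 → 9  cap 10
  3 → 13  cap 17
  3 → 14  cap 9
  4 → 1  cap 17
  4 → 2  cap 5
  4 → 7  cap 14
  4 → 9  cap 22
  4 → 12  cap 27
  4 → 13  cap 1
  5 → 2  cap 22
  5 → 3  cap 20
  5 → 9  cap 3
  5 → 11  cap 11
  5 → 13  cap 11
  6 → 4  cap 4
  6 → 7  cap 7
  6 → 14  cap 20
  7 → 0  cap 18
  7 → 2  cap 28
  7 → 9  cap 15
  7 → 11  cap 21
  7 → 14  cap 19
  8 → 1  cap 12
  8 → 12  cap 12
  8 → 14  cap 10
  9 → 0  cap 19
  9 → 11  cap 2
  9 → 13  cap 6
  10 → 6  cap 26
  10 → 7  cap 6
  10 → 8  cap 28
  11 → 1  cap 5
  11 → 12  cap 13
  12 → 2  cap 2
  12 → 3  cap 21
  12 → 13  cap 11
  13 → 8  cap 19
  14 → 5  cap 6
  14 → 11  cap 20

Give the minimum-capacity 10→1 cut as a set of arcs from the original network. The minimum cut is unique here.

Min-cut arcs: {(2,1), (6,4), (8,1), (11,1)} (total capacity 39)

augment #1: 10→8→1 push 12
augment #2: 10→6→4→1 push 4
augment #3: 10→7→2→1 push 6
augment #4: 10→6→7→2→1 push 7
augment #5: 10→6→14→11→1 push 5
augment #6: 10→8→12→2→1 push 2
augment #7: 10→6→14→5→2→1 push 3
max flow = 39; residual-reachable set from 10 gives S-side
cut edges (S→T): {(2,1), (6,4), (8,1), (11,1)} total cap 39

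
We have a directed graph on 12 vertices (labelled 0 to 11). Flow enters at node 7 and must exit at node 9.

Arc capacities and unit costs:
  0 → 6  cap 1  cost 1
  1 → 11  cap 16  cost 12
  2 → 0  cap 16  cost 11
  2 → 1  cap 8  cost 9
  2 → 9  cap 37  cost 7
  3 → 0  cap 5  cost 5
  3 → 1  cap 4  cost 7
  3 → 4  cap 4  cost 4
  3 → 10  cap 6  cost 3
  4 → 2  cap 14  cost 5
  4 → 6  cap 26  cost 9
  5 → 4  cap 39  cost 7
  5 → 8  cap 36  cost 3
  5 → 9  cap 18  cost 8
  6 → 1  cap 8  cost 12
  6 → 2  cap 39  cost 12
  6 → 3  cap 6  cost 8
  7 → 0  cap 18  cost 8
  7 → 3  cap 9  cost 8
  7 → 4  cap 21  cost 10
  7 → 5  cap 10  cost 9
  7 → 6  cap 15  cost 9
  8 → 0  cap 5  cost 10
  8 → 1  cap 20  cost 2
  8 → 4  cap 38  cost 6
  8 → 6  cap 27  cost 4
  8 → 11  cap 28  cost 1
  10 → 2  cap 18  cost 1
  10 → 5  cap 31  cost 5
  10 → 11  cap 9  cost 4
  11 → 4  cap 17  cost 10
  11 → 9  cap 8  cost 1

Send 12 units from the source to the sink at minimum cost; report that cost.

Minimum cost for 12 units: 184

shortest-cost path #1: 7→5→8→11→9 push 8 @ unit cost 14 (adds 112)
shortest-cost path #2: 7→5→9 push 2 @ unit cost 17 (adds 34)
shortest-cost path #3: 7→3→10→2→9 push 2 @ unit cost 19 (adds 38)
total cost = 184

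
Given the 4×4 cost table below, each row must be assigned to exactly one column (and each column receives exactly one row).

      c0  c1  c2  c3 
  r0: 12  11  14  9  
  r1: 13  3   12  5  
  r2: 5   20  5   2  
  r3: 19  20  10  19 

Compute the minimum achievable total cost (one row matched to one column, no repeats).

Minimum assignment cost: 27

one of 2 optimal assignments: row0→col0 (cost 12), row1→col1 (cost 3), row2→col3 (cost 2), row3→col2 (cost 10)
total = 12 + 3 + 2 + 10 = 27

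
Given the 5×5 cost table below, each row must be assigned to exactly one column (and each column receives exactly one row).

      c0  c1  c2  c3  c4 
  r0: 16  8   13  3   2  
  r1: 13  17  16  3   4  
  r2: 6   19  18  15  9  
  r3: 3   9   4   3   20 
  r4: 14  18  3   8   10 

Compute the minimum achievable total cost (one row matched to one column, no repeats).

optimal assignment: row0→col4 (cost 2), row1→col3 (cost 3), row2→col0 (cost 6), row3→col1 (cost 9), row4→col2 (cost 3)
total = 2 + 3 + 6 + 9 + 3 = 23

Minimum assignment cost: 23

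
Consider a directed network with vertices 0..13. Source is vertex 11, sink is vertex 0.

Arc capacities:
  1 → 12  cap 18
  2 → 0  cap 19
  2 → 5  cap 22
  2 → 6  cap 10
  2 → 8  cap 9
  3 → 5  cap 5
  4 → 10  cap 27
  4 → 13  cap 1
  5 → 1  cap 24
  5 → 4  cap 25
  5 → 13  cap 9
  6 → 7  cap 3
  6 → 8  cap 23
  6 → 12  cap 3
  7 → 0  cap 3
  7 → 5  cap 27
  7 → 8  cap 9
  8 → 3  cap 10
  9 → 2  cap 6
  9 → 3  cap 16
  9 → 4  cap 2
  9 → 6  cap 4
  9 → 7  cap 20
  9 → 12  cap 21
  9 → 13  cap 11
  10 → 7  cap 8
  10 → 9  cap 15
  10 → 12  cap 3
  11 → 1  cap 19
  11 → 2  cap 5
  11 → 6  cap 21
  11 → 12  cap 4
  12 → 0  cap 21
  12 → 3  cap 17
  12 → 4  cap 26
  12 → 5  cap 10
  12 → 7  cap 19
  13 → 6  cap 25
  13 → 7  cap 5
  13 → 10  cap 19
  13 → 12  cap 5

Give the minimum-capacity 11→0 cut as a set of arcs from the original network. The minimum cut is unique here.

augment #1: 11→2→0 push 5
augment #2: 11→12→0 push 4
augment #3: 11→1→12→0 push 17
augment #4: 11→6→7→0 push 3
augment #5: 11→1→12→4→10→9→2→0 push 1
augment #6: 11→6→12→4→10→9→2→0 push 3
augment #7: 11→6→8→3→5→4→10→9→2→0 push 2
max flow = 35; residual-reachable set from 11 gives S-side
cut edges (S→T): {(7,0), (9,2), (11,2), (12,0)} total cap 35

Min-cut arcs: {(7,0), (9,2), (11,2), (12,0)} (total capacity 35)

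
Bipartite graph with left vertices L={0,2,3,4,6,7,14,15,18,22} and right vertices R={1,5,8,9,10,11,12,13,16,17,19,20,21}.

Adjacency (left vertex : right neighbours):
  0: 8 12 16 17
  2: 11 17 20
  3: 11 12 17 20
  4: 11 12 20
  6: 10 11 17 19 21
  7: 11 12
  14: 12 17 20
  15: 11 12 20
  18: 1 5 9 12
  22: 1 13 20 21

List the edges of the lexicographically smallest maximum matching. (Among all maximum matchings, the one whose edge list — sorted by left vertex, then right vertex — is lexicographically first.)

|M| = 8 (so the lex-smallest maximum matching has 8 edges)
process left vertices in ascending order; for each, take the smallest-labelled available neighbour that still permits 8 edges overall, or leave it unmatched if none does
lex-smallest matching: {0-8, 2-11, 3-12, 4-20, 6-10, 14-17, 18-1, 22-13}

Lex-smallest maximum matching: {(0,8), (2,11), (3,12), (4,20), (6,10), (14,17), (18,1), (22,13)}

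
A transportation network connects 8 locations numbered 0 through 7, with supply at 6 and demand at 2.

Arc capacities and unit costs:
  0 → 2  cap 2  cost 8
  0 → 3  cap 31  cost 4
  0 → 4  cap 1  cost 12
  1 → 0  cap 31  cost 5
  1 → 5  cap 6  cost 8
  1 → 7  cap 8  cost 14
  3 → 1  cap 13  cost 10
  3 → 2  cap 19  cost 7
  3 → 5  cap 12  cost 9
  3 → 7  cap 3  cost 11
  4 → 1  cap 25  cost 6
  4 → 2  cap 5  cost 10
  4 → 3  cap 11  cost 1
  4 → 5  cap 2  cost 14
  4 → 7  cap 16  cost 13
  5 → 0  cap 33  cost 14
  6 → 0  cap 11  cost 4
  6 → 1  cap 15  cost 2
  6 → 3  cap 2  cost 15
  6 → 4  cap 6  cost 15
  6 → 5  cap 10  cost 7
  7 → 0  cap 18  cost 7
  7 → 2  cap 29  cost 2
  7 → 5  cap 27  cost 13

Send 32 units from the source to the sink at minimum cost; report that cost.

shortest-cost path #1: 6→0→2 push 2 @ unit cost 12 (adds 24)
shortest-cost path #2: 6→0→3→2 push 9 @ unit cost 15 (adds 135)
shortest-cost path #3: 6→1→7→2 push 8 @ unit cost 18 (adds 144)
shortest-cost path #4: 6→1→0→3→2 push 7 @ unit cost 18 (adds 126)
shortest-cost path #5: 6→3→2 push 2 @ unit cost 22 (adds 44)
shortest-cost path #6: 6→4→3→2 push 1 @ unit cost 23 (adds 23)
shortest-cost path #7: 6→4→2 push 3 @ unit cost 25 (adds 75)
total cost = 571

Minimum cost for 32 units: 571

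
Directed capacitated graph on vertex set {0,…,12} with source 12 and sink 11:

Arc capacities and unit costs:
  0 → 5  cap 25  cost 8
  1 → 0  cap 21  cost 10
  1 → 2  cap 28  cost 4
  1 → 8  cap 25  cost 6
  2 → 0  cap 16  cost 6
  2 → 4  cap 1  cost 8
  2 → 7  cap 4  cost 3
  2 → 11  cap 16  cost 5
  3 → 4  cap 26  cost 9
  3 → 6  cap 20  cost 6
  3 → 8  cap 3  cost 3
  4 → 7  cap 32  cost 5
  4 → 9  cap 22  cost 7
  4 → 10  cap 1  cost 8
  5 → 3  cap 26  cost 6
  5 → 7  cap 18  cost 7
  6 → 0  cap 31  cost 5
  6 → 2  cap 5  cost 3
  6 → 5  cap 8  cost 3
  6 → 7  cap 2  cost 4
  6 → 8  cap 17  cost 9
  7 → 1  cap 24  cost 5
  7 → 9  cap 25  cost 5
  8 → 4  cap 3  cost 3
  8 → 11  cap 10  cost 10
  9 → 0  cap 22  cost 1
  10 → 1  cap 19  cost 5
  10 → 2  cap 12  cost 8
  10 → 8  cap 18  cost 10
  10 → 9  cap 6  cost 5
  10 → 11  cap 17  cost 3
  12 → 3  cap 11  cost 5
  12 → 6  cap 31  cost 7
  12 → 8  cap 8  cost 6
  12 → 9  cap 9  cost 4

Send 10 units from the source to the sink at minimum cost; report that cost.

Minimum cost for 10 units: 155

shortest-cost path #1: 12→6→2→11 push 5 @ unit cost 15 (adds 75)
shortest-cost path #2: 12→8→11 push 5 @ unit cost 16 (adds 80)
total cost = 155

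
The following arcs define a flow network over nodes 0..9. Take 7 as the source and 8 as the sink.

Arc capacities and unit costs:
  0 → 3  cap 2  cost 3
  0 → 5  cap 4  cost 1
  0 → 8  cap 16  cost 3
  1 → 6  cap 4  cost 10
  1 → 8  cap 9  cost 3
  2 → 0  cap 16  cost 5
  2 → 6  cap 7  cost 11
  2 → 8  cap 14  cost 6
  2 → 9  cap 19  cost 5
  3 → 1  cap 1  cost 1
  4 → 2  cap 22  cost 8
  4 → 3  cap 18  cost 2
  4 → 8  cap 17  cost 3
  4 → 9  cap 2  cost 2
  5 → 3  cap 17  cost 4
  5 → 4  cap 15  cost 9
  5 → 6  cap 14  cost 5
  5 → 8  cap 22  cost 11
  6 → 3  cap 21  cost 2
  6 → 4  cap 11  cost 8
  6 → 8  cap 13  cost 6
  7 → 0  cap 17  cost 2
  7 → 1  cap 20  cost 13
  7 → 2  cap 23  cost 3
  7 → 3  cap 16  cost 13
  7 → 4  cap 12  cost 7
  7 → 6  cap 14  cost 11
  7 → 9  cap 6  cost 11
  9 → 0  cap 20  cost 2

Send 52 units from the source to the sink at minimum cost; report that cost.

Minimum cost for 52 units: 480

shortest-cost path #1: 7→0→8 push 16 @ unit cost 5 (adds 80)
shortest-cost path #2: 7→2→8 push 14 @ unit cost 9 (adds 126)
shortest-cost path #3: 7→0→3→1→8 push 1 @ unit cost 9 (adds 9)
shortest-cost path #4: 7→4→8 push 12 @ unit cost 10 (adds 120)
shortest-cost path #5: 7→1→8 push 8 @ unit cost 16 (adds 128)
shortest-cost path #6: 7→6→8 push 1 @ unit cost 17 (adds 17)
total cost = 480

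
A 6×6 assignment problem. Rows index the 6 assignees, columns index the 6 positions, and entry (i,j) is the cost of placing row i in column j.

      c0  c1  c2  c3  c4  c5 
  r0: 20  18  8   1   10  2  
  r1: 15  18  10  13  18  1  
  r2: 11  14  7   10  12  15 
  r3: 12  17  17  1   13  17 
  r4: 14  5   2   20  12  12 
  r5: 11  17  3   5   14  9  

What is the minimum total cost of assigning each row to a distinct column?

optimal assignment: row0→col4 (cost 10), row1→col5 (cost 1), row2→col0 (cost 11), row3→col3 (cost 1), row4→col1 (cost 5), row5→col2 (cost 3)
total = 10 + 1 + 11 + 1 + 5 + 3 = 31

Minimum assignment cost: 31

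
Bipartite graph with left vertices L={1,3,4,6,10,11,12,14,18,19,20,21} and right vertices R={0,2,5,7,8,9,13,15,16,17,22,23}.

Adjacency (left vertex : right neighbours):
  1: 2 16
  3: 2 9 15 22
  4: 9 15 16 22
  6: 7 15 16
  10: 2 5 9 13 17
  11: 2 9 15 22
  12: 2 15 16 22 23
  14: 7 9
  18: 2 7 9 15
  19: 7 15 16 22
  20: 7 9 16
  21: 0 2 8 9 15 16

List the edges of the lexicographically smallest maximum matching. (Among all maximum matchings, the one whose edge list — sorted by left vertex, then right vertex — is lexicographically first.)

Lex-smallest maximum matching: {(1,2), (3,9), (4,15), (6,7), (10,5), (11,22), (12,23), (19,16), (21,0)}

|M| = 9 (so the lex-smallest maximum matching has 9 edges)
process left vertices in ascending order; for each, take the smallest-labelled available neighbour that still permits 9 edges overall, or leave it unmatched if none does
lex-smallest matching: {1-2, 3-9, 4-15, 6-7, 10-5, 11-22, 12-23, 19-16, 21-0}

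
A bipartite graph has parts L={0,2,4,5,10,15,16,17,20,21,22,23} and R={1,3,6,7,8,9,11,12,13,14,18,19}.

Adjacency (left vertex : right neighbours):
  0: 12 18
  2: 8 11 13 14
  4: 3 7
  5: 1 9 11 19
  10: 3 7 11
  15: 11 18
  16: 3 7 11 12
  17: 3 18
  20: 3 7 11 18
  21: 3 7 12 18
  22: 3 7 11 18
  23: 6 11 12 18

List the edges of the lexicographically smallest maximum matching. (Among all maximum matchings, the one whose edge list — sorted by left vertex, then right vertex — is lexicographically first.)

Lex-smallest maximum matching: {(0,12), (2,8), (4,3), (5,1), (10,7), (15,11), (17,18), (23,6)}

|M| = 8 (so the lex-smallest maximum matching has 8 edges)
process left vertices in ascending order; for each, take the smallest-labelled available neighbour that still permits 8 edges overall, or leave it unmatched if none does
lex-smallest matching: {0-12, 2-8, 4-3, 5-1, 10-7, 15-11, 17-18, 23-6}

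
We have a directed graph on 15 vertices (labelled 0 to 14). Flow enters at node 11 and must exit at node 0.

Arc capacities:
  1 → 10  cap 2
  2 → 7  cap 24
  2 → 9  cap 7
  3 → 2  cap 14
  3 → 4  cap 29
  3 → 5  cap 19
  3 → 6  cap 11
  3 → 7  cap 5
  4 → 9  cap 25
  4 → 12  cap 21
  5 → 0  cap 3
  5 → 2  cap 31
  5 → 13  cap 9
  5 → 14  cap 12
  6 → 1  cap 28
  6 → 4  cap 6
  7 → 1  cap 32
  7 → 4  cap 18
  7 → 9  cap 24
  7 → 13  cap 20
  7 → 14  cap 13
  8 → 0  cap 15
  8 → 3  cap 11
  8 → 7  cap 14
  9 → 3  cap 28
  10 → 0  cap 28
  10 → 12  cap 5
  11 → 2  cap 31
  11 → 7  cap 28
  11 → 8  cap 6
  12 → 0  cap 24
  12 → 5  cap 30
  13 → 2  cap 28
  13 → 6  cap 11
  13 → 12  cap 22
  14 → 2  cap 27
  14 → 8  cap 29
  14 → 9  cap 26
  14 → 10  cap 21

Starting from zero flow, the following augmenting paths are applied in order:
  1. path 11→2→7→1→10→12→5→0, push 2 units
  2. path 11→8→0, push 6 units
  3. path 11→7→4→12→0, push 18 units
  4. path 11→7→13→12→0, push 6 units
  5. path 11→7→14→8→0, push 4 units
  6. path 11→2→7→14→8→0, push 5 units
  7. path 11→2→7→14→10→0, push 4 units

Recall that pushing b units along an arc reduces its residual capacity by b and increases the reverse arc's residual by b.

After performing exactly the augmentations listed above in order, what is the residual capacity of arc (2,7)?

Residual capacity of (2,7): 13

after path 1 (11→2→7→1→10→12→5→0, push 2): res(2,7)=22
after path 2 (11→8→0, push 6): res(2,7)=22
after path 3 (11→7→4→12→0, push 18): res(2,7)=22
after path 4 (11→7→13→12→0, push 6): res(2,7)=22
after path 5 (11→7→14→8→0, push 4): res(2,7)=22
after path 6 (11→2→7→14→8→0, push 5): res(2,7)=17
after path 7 (11→2→7→14→10→0, push 4): res(2,7)=13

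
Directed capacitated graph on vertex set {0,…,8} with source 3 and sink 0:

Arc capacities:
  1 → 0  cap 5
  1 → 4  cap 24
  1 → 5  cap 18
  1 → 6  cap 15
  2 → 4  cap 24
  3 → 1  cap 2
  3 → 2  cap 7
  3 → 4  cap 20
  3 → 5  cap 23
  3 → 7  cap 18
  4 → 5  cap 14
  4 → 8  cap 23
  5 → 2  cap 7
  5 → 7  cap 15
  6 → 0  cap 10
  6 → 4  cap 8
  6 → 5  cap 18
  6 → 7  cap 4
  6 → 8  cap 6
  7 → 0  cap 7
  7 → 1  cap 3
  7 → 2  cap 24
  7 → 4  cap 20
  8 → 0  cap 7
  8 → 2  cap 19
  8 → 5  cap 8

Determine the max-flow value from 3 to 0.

Maximum flow value: 19

augment #1: 3→1→0 bottleneck 2, total now 2
augment #2: 3→7→0 bottleneck 7, total now 9
augment #3: 3→4→8→0 bottleneck 7, total now 16
augment #4: 3→7→1→0 bottleneck 3, total now 19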